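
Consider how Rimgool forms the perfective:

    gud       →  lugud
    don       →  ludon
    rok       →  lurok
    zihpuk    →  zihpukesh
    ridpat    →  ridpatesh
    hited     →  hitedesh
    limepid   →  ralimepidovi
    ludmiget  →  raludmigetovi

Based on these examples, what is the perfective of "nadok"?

rok and zihpuk both end in -k yet inflect differently (lurok, zihpukesh), so the final letter is not what conditions the rule; the number of vowels is.
"nadok" has 2 vowels. The stems with 2 vowels (zihpuk → zihpukesh, ridpat → ridpatesh, hited → hitedesh) add -esh.
The other patterns: stems with 1 vowel add the prefix lu-; stems with 3 vowels add ra- … -ovi around the stem.
So nadok → nadokesh.

nadokesh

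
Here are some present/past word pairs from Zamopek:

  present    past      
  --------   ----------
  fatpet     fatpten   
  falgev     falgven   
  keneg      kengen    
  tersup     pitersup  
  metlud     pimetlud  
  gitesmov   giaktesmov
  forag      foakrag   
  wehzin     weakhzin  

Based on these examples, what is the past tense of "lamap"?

laakmap

"lamap" has last vowel 'a'. The one such stem in the data (forag → foakrag) inserts -ak- after the first vowel (as do gitesmov, wehzin), so the same rule applies.
The other patterns: stems whose last vowel is 'e' delete the last vowel and add -en; stems whose last vowel is 'u' add the prefix pi-.
So lamap → laakmap.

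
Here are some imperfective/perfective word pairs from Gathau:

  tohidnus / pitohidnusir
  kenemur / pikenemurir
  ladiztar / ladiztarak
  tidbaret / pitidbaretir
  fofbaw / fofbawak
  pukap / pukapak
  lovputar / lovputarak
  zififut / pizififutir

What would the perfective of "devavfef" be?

ladiztar and kenemur both end in -r yet inflect differently (ladiztarak, pikenemurir), so the final letter is not what conditions the rule; the last vowel is.
"devavfef" has last vowel 'e'. The one such stem in the data (tidbaret → pitidbaretir) adds pi- … -ir around the stem, so the same rule applies.
So devavfef → pidevavfefir.

pidevavfefir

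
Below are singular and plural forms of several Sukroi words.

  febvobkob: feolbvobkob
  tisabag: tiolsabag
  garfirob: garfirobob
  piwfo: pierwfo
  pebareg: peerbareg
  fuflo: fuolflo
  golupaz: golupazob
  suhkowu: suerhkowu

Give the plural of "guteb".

garfirob and febvobkob both end in -b yet inflect differently (garfirobob, feolbvobkob), so the final letter is not what conditions the rule; the first letter is.
"guteb" begins with g-. The stems beginning with g- (golupaz → golupazob, garfirob → garfirobob) add -ob.
The other patterns: stems beginning with p- or s- insert -er- after the first vowel; stems beginning with f- or t- insert -ol- after the first vowel.
So guteb → gutebob.

gutebob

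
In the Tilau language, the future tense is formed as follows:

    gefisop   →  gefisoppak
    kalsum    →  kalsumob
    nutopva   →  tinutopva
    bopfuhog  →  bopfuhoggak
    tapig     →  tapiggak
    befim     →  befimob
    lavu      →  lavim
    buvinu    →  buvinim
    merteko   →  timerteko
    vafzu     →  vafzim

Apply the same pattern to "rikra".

tirikra

tapig and befim both have last vowel 'i' yet inflect differently (tapiggak, befimob), so the last vowel is not what conditions the rule; the final letter is.
"rikra" ends in -a. The one such stem in the data (nutopva → tinutopva) adds the prefix ti-, so the same rule applies.
So rikra → tirikra.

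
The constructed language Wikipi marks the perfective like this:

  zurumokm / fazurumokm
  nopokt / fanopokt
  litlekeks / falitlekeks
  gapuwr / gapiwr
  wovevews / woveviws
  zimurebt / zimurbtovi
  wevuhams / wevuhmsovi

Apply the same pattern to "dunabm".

dunbmovi

litlekeks and wovevews both end in -s yet inflect differently (falitlekeks, woveviws), so the final letter is not what conditions the rule; the second-to-last letter is.
"dunabm" has second-to-last letter 'b'. The one such stem in the data (zimurebt → zimurbtovi) deletes the last vowel and adds -ovi (as does wevuhams), so the same rule applies.
The other patterns: stems whose second-to-last letter is 'k' add the prefix fa-; stems whose second-to-last letter is 'w' change the last vowel to 'i'.
So dunabm → dunbmovi.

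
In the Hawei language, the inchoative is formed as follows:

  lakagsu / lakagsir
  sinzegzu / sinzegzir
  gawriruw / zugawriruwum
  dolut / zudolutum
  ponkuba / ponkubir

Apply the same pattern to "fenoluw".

zufenoluwum

"fenoluw" ends in a consonant. The stems ending in a consonant (dolut → zudolutum, gawriruw → zugawriruwum) add zu- … -um around the stem.
The other pattern: stems ending in a vowel drop the final letter and add -ir.
So fenoluw → zufenoluwum.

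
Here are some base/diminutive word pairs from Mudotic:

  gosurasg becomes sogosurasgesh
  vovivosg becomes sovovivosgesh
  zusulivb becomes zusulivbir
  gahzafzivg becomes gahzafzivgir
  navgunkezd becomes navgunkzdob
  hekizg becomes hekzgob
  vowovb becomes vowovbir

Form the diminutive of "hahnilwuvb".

hahnilwuvbir

hekizg and gahzafzivg both end in -g yet inflect differently (hekzgob, gahzafzivgir), so the final letter is not what conditions the rule; the second-to-last letter is.
"hahnilwuvb" has second-to-last letter 'v'. The stems whose second-to-last letter is 'v' (vowovb → vowovbir, zusulivb → zusulivbir, gahzafzivg → gahzafzivgir) add -ir.
So hahnilwuvb → hahnilwuvbir.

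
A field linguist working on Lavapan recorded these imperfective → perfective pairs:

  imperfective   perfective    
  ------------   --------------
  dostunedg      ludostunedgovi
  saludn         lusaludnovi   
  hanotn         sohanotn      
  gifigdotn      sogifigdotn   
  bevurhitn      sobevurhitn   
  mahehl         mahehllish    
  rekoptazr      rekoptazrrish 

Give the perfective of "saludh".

"saludh" has second-to-last letter 'd'. The stems whose second-to-last letter is 'd' (dostunedg → ludostunedgovi, saludn → lusaludnovi) add lu- … -ovi around the stem.
The other patterns: stems whose second-to-last letter is 't' add the prefix so-; stems whose second-to-last letter is 'h' or 'z' double the final consonant and add -ish.
So saludh → lusaludhovi.

lusaludhovi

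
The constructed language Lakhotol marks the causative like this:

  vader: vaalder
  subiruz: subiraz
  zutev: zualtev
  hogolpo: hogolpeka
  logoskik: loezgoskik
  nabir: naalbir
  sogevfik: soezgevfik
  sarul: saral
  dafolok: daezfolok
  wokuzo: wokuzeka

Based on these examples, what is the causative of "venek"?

hogolpo and dafolok both have last vowel 'o' yet inflect differently (hogolpeka, daezfolok), so the last vowel is not what conditions the rule; the final letter is.
"venek" ends in -k. The stems ending in -k (logoskik → loezgoskik, dafolok → daezfolok, sogevfik → soezgevfik) insert -ez- after the first vowel.
The other patterns: stems ending in -o drop the final letter and add -eka; stems ending in -r or -v insert -al- after the first vowel; stems ending in -l or -z change the last vowel to 'a'.
So venek → veeznek.

veeznek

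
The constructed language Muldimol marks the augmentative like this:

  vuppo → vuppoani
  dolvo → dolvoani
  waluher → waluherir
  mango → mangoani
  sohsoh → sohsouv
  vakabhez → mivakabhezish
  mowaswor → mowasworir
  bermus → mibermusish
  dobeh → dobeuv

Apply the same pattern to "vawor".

vaworir

"vawor" ends in -r. The stems ending in -r (waluher → waluherir, mowaswor → mowasworir) add -ir.
The other patterns: stems ending in -h drop the final letter and add -uv; stems ending in -o add -ani; stems ending in -s or -z add mi- … -ish around the stem.
So vawor → vaworir.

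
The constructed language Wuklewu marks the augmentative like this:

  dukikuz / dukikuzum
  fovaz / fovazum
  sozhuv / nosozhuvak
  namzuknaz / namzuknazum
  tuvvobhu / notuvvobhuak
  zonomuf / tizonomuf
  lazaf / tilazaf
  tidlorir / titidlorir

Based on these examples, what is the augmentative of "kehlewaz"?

dukikuz and zonomuf both have last vowel 'u' yet inflect differently (dukikuzum, tizonomuf), so the last vowel is not what conditions the rule; the final letter is.
"kehlewaz" ends in -z. The stems ending in -z (namzuknaz → namzuknazum, dukikuz → dukikuzum, fovaz → fovazum) add -um.
So kehlewaz → kehlewazum.

kehlewazum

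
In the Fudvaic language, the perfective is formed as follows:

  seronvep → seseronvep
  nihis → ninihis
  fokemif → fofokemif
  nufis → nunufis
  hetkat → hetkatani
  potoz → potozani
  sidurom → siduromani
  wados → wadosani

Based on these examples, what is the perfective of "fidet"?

nihis and wados both end in -s yet inflect differently (ninihis, wadosani), so the final letter is not what conditions the rule; the last vowel is.
"fidet" has last vowel 'e'. The one such stem in the data (seronvep → seseronvep) repeats the first consonant+vowel as a prefix (as do nihis, fokemif), so the same rule applies.
So fidet → fifidet.

fifidet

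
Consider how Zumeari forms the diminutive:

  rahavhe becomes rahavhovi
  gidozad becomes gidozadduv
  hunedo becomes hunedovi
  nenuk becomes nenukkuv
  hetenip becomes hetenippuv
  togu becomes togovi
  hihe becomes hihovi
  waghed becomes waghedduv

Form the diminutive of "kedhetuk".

kedhetukkuv

rahavhe and waghed both have last vowel 'e' yet inflect differently (rahavhovi, waghedduv), so the last vowel is not what conditions the rule; whether the stem ends in a vowel or a consonant is.
"kedhetuk" ends in a consonant. The stems ending in a consonant (waghed → waghedduv, hetenip → hetenippuv, gidozad → gidozadduv) double the final consonant and add -uv.
So kedhetuk → kedhetukkuv.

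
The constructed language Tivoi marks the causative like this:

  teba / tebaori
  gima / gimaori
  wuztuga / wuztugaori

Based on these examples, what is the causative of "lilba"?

lilbaori

Every pair shown (teba → tebaori, gima → gimaori, wuztuga → wuztugaori) follows the same rule: add -ori.
So lilba → lilbaori.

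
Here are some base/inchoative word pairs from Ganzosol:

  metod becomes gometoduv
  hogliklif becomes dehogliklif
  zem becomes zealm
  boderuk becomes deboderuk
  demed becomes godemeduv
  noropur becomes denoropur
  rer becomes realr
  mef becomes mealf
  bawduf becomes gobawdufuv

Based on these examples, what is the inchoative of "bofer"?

goboferuv

"bofer" has 2 vowels. The stems with 2 vowels (demed → godemeduv, bawduf → gobawdufuv, metod → gometoduv) add go- … -uv around the stem.
So bofer → goboferuv.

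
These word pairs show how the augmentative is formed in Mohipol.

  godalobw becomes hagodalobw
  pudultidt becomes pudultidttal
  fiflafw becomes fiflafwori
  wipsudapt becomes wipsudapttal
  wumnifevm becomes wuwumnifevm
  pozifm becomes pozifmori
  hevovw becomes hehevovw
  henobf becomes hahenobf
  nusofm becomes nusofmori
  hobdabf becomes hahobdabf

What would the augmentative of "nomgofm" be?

hevovw and godalobw both end in -w yet inflect differently (hehevovw, hagodalobw), so the final letter is not what conditions the rule; the second-to-last letter is.
"nomgofm" has second-to-last letter 'f'. The stems whose second-to-last letter is 'f' (nusofm → nusofmori, fiflafw → fiflafwori, pozifm → pozifmori) add -ori.
The other patterns: stems whose second-to-last letter is 'v' repeat the first consonant+vowel as a prefix; stems whose second-to-last letter is 'b' add the prefix ha-; stems whose second-to-last letter is 'd' or 'p' double the final consonant and add -al.
So nomgofm → nomgofmori.

nomgofmori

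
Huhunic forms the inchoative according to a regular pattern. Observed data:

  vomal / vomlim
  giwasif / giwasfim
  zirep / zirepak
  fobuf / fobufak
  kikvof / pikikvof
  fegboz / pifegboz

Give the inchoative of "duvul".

duvulak

giwasif and fobuf both end in -f yet inflect differently (giwasfim, fobufak), so the final letter is not what conditions the rule; the last vowel is.
"duvul" has last vowel 'u'. The one such stem in the data (fobuf → fobufak) adds -ak, so the same rule applies.
The other patterns: stems whose last vowel is 'a' or 'i' delete the last vowel and add -im; stems whose last vowel is 'o' add the prefix pi-.
So duvul → duvulak.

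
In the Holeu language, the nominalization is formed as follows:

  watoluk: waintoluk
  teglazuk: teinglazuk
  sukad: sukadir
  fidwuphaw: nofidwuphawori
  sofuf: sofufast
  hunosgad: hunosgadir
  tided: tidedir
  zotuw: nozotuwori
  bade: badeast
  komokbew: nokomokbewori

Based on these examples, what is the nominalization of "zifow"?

tided and komokbew both have last vowel 'e' yet inflect differently (tidedir, nokomokbewori), so the last vowel is not what conditions the rule; the final letter is.
"zifow" ends in -w. The stems ending in -w (komokbew → nokomokbewori, zotuw → nozotuwori, fidwuphaw → nofidwuphawori) add no- … -ori around the stem.
So zifow → nozifowori.

nozifowori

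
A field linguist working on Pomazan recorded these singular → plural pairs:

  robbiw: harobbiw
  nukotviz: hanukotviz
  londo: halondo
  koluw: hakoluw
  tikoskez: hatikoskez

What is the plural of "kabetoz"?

Every pair shown (robbiw → harobbiw, nukotviz → hanukotviz, londo → halondo, …) follows the same rule: add the prefix ha-.
So kabetoz → hakabetoz.

hakabetoz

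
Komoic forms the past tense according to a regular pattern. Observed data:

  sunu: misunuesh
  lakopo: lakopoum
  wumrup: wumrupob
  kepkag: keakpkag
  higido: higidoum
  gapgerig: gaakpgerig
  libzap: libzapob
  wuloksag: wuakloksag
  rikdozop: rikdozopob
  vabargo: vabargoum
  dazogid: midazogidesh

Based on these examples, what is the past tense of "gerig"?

"gerig" ends in -g. The stems ending in -g (wuloksag → wuakloksag, gapgerig → gaakpgerig, kepkag → keakpkag) insert -ak- after the first vowel.
The other patterns: stems ending in -o add -um; stems ending in -d or -u add mi- … -esh around the stem; stems ending in -p add -ob.
So gerig → geakrig.

geakrig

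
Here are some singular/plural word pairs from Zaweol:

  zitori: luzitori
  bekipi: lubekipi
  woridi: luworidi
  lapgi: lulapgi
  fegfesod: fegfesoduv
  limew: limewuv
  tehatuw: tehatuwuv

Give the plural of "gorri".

lapgi and limew both begin with l- yet inflect differently (lulapgi, limewuv), so the first letter is not what conditions the rule; the final letter is.
"gorri" ends in -i. The stems ending in -i (zitori → luzitori, bekipi → lubekipi, woridi → luworidi) add the prefix lu-.
The other pattern: stems ending in -d or -w add -uv.
So gorri → lugorri.

lugorri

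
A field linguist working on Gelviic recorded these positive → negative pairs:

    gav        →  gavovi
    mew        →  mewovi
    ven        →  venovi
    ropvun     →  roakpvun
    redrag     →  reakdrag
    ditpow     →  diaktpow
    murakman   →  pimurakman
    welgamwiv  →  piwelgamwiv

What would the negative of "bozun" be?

boakzun

ven and ropvun both end in -n yet inflect differently (venovi, roakpvun), so the final letter is not what conditions the rule; the number of vowels is.
"bozun" has 2 vowels. The stems with 2 vowels (ropvun → roakpvun, redrag → reakdrag, ditpow → diaktpow) insert -ak- after the first vowel.
So bozun → boakzun.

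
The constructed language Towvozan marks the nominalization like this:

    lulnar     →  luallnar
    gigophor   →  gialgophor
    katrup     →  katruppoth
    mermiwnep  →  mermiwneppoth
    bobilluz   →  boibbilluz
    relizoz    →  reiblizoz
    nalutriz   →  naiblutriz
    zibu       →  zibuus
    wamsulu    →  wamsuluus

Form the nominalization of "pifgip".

pifgippoth

katrup and bobilluz both have last vowel 'u' yet inflect differently (katruppoth, boibbilluz), so the last vowel is not what conditions the rule; the final letter is.
"pifgip" ends in -p. The stems ending in -p (katrup → katruppoth, mermiwnep → mermiwneppoth) double the final consonant and add -oth.
So pifgip → pifgippoth.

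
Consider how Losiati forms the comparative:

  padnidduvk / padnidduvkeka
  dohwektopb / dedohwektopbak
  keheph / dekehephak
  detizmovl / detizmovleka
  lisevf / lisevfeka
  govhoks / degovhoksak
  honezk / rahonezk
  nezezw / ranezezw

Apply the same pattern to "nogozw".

ranogozw

honezk and padnidduvk both end in -k yet inflect differently (rahonezk, padnidduvkeka), so the final letter is not what conditions the rule; the second-to-last letter is.
"nogozw" has second-to-last letter 'z'. The stems whose second-to-last letter is 'z' (honezk → rahonezk, nezezw → ranezezw) add the prefix ra-.
The other patterns: stems whose second-to-last letter is 'v' add -eka; stems whose second-to-last letter is 'k' or 'p' add de- … -ak around the stem.
So nogozw → ranogozw.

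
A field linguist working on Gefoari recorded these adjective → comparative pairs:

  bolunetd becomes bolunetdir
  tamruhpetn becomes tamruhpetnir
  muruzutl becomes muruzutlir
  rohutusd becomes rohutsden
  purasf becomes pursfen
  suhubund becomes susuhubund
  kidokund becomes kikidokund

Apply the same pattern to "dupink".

dudupink

"dupink" has second-to-last letter 'n'. The stems whose second-to-last letter is 'n' (suhubund → susuhubund, kidokund → kikidokund) repeat the first consonant+vowel as a prefix.
The other patterns: stems whose second-to-last letter is 't' add -ir; stems whose second-to-last letter is 's' delete the last vowel and add -en.
So dupink → dudupink.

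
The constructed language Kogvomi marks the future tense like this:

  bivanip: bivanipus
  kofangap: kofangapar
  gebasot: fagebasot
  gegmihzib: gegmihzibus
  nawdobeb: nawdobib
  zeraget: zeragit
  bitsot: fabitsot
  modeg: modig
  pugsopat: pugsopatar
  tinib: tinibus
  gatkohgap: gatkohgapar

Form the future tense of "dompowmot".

"dompowmot" has last vowel 'o'. The stems whose last vowel is 'o' (bitsot → fabitsot, gebasot → fagebasot) add the prefix fa-.
The other patterns: stems whose last vowel is 'i' add -us; stems whose last vowel is 'a' add -ar; stems whose last vowel is 'e' change the last vowel to 'i'.
So dompowmot → fadompowmot.

fadompowmot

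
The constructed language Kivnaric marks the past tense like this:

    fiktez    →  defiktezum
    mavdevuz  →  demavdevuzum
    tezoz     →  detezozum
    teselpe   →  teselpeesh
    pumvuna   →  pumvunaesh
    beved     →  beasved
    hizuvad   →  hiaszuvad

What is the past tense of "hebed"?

pumvuna and hizuvad both have last vowel 'a' yet inflect differently (pumvunaesh, hiaszuvad), so the last vowel is not what conditions the rule; the final letter is.
"hebed" ends in -d. The stems ending in -d (hizuvad → hiaszuvad, beved → beasved) insert -as- after the first vowel.
So hebed → heasbed.

heasbed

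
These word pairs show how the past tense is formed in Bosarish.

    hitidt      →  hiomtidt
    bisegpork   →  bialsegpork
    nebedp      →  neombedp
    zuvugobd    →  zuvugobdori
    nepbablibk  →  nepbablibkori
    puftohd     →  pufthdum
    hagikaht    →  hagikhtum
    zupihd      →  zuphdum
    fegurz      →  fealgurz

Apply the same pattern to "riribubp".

riribubpori

hitidt and hagikaht both end in -t yet inflect differently (hiomtidt, hagikhtum), so the final letter is not what conditions the rule; the second-to-last letter is.
"riribubp" has second-to-last letter 'b'. The stems whose second-to-last letter is 'b' (nepbablibk → nepbablibkori, zuvugobd → zuvugobdori) add -ori.
So riribubp → riribubpori.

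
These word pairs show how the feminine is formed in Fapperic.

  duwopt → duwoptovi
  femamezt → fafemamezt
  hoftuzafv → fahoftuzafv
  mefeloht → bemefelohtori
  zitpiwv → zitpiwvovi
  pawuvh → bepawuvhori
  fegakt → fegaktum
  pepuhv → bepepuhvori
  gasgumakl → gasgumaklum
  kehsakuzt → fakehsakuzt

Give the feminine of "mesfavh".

bemesfavhori

"mesfavh" has second-to-last letter 'v'. The one such stem in the data (pawuvh → bepawuvhori) adds be- … -ori around the stem, so the same rule applies.
The other patterns: stems whose second-to-last letter is 'p' or 'w' add -ovi; stems whose second-to-last letter is 'k' add -um; stems whose second-to-last letter is 'f' or 'z' add the prefix fa-.
So mesfavh → bemesfavhori.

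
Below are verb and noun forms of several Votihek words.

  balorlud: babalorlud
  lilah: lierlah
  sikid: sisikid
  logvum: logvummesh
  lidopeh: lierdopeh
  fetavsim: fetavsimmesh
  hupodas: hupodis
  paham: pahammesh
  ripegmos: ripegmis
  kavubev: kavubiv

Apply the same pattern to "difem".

balorlud and logvum both have last vowel 'u' yet inflect differently (babalorlud, logvummesh), so the last vowel is not what conditions the rule; the final letter is.
"difem" ends in -m. The stems ending in -m (logvum → logvummesh, paham → pahammesh, fetavsim → fetavsimmesh) double the final consonant and add -esh.
The other patterns: stems ending in -d repeat the first consonant+vowel as a prefix; stems ending in -s or -v change the last vowel to 'i'; stems ending in -h insert -er- after the first vowel.
So difem → difemmesh.

difemmesh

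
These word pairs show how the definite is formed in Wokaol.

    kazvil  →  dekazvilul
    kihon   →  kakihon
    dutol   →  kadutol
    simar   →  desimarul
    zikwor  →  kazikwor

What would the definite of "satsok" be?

"satsok" has last vowel 'o'. The stems whose last vowel is 'o' (zikwor → kazikwor, dutol → kadutol, kihon → kakihon) add the prefix ka-.
So satsok → kasatsok.

kasatsok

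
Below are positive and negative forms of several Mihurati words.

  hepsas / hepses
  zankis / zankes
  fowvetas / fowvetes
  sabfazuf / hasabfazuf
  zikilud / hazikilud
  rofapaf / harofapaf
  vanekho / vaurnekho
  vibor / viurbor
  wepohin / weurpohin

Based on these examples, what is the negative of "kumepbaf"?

hepsas and rofapaf both have last vowel 'a' yet inflect differently (hepses, harofapaf), so the last vowel is not what conditions the rule; the final letter is.
"kumepbaf" ends in -f. The stems ending in -f (sabfazuf → hasabfazuf, rofapaf → harofapaf) add the prefix ha-.
So kumepbaf → hakumepbaf.

hakumepbaf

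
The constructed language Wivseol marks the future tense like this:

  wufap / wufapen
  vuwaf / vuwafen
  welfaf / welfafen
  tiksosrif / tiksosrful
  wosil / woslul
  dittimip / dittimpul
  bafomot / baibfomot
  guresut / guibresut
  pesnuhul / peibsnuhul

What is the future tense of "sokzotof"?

soibkzotof

vuwaf and tiksosrif both end in -f yet inflect differently (vuwafen, tiksosrful), so the final letter is not what conditions the rule; the last vowel is.
"sokzotof" has last vowel 'o'. The one such stem in the data (bafomot → baibfomot) inserts -ib- after the first vowel (as do guresut, pesnuhul), so the same rule applies.
So sokzotof → soibkzotof.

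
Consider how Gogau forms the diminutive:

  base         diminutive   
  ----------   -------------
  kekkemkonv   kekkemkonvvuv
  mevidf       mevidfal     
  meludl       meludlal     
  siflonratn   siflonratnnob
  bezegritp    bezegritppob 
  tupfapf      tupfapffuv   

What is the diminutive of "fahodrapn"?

mevidf and tupfapf both end in -f yet inflect differently (mevidfal, tupfapffuv), so the final letter is not what conditions the rule; the second-to-last letter is.
"fahodrapn" has second-to-last letter 'p'. The one such stem in the data (tupfapf → tupfapffuv) doubles the final consonant and adds -uv (as does kekkemkonv), so the same rule applies.
The other patterns: stems whose second-to-last letter is 't' double the final consonant and add -ob; stems whose second-to-last letter is 'd' add -al.
So fahodrapn → fahodrapnnuv.

fahodrapnnuv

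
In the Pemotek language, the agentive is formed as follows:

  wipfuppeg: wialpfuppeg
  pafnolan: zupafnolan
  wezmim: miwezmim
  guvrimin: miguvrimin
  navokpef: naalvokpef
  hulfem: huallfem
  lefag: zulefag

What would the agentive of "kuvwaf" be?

zukuvwaf

wipfuppeg and lefag both end in -g yet inflect differently (wialpfuppeg, zulefag), so the final letter is not what conditions the rule; the last vowel is.
"kuvwaf" has last vowel 'a'. The stems whose last vowel is 'a' (lefag → zulefag, pafnolan → zupafnolan) add the prefix zu-.
The other patterns: stems whose last vowel is 'e' insert -al- after the first vowel; stems whose last vowel is 'i' add the prefix mi-.
So kuvwaf → zukuvwaf.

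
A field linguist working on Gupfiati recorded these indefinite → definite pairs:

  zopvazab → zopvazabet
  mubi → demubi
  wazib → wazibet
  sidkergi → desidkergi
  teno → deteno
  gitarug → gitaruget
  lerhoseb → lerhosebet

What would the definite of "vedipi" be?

sidkergi and wazib both have last vowel 'i' yet inflect differently (desidkergi, wazibet), so the last vowel is not what conditions the rule; whether the stem ends in a vowel or a consonant is.
"vedipi" ends in a vowel. The stems ending in a vowel (teno → deteno, sidkergi → desidkergi, mubi → demubi) add the prefix de-.
The other pattern: stems ending in a consonant add -et.
So vedipi → devedipi.

devedipi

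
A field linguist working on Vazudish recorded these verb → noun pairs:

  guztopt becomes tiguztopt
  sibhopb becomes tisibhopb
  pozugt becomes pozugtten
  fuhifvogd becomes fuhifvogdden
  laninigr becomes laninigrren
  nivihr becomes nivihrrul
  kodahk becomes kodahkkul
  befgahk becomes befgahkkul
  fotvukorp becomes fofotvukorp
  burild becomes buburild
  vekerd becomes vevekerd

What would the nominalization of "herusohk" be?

"herusohk" has second-to-last letter 'h'. The stems whose second-to-last letter is 'h' (nivihr → nivihrrul, kodahk → kodahkkul, befgahk → befgahkkul) double the final consonant and add -ul.
The other patterns: stems whose second-to-last letter is 'p' add the prefix ti-; stems whose second-to-last letter is 'g' double the final consonant and add -en; stems whose second-to-last letter is 'l' or 'r' repeat the first consonant+vowel as a prefix.
So herusohk → herusohkkul.

herusohkkul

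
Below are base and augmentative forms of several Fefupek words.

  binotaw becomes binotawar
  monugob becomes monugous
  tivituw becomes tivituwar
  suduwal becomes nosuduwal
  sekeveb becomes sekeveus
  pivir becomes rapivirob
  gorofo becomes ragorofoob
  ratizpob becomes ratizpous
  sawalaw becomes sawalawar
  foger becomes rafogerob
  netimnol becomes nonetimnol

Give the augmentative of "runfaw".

runfawar

sawalaw and suduwal both have last vowel 'a' yet inflect differently (sawalawar, nosuduwal), so the last vowel is not what conditions the rule; the final letter is.
"runfaw" ends in -w. The stems ending in -w (tivituw → tivituwar, sawalaw → sawalawar, binotaw → binotawar) add -ar.
So runfaw → runfawar.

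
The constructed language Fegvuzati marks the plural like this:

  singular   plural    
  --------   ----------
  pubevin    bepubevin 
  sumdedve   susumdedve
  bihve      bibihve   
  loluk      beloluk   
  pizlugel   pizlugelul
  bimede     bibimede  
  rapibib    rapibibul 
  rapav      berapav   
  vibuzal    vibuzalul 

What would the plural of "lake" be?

lalake

"lake" ends in -e. The stems ending in -e (bimede → bibimede, sumdedve → susumdedve, bihve → bibihve) repeat the first consonant+vowel as a prefix.
So lake → lalake.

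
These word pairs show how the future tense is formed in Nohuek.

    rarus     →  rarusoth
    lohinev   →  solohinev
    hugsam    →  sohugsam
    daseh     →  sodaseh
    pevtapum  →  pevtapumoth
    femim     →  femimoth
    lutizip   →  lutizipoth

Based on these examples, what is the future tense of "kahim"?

kahimoth

"kahim" has last vowel 'i'. The stems whose last vowel is 'i' (femim → femimoth, lutizip → lutizipoth) add -oth.
The other pattern: stems whose last vowel is 'a' or 'e' add the prefix so-.
So kahim → kahimoth.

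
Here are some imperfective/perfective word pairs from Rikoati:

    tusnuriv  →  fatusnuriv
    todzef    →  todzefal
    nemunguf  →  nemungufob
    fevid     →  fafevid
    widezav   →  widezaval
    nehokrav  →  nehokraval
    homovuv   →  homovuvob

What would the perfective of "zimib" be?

homovuv and tusnuriv both end in -v yet inflect differently (homovuvob, fatusnuriv), so the final letter is not what conditions the rule; the last vowel is.
"zimib" has last vowel 'i'. The stems whose last vowel is 'i' (fevid → fafevid, tusnuriv → fatusnuriv) add the prefix fa-.
The other patterns: stems whose last vowel is 'u' add -ob; stems whose last vowel is 'a' or 'e' add -al.
So zimib → fazimib.

fazimib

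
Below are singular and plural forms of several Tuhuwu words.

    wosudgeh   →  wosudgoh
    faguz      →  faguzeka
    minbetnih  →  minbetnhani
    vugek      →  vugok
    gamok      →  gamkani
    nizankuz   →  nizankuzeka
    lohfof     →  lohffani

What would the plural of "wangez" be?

minbetnih and wosudgeh both end in -h yet inflect differently (minbetnhani, wosudgoh), so the final letter is not what conditions the rule; the last vowel is.
"wangez" has last vowel 'e'. The stems whose last vowel is 'e' (wosudgeh → wosudgoh, vugek → vugok) change the last vowel to 'o'.
The other patterns: stems whose last vowel is 'u' add -eka; stems whose last vowel is 'i' or 'o' delete the last vowel and add -ani.
So wangez → wangoz.

wangoz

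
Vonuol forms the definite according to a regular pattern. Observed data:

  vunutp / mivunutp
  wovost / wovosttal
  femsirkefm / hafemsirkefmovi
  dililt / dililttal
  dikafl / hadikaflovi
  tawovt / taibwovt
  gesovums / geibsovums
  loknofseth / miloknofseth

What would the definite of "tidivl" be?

tawovt and wovost both end in -t yet inflect differently (taibwovt, wovosttal), so the final letter is not what conditions the rule; the second-to-last letter is.
"tidivl" has second-to-last letter 'v'. The one such stem in the data (tawovt → taibwovt) inserts -ib- after the first vowel (as does gesovums), so the same rule applies.
The other patterns: stems whose second-to-last letter is 't' add the prefix mi-; stems whose second-to-last letter is 'f' add ha- … -ovi around the stem; stems whose second-to-last letter is 'l' or 's' double the final consonant and add -al.
So tidivl → tiibdivl.

tiibdivl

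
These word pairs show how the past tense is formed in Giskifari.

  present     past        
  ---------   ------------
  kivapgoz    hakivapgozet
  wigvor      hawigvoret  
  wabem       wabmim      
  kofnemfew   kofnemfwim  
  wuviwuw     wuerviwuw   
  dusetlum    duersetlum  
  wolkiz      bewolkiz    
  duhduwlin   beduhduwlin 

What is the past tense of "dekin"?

bedekin

"dekin" has last vowel 'i'. The stems whose last vowel is 'i' (wolkiz → bewolkiz, duhduwlin → beduhduwlin) add the prefix be-.
The other patterns: stems whose last vowel is 'o' add ha- … -et around the stem; stems whose last vowel is 'e' delete the last vowel and add -im; stems whose last vowel is 'u' insert -er- after the first vowel.
So dekin → bedekin.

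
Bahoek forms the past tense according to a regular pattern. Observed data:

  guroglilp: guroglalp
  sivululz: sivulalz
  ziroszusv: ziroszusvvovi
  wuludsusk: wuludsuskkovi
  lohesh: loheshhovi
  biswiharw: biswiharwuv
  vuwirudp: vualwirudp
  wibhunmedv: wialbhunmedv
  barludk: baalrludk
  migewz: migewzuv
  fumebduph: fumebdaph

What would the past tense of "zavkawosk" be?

zavkawoskkovi

wibhunmedv and ziroszusv both end in -v yet inflect differently (wialbhunmedv, ziroszusvvovi), so the final letter is not what conditions the rule; the second-to-last letter is.
"zavkawosk" has second-to-last letter 's'. The stems whose second-to-last letter is 's' (ziroszusv → ziroszusvvovi, wuludsusk → wuludsuskkovi, lohesh → loheshhovi) double the final consonant and add -ovi.
So zavkawosk → zavkawoskkovi.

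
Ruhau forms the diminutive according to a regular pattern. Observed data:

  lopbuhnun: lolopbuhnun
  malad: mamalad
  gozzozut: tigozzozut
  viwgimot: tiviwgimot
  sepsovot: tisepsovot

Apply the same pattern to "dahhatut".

tidahhatut

gozzozut and lopbuhnun both have last vowel 'u' yet inflect differently (tigozzozut, lolopbuhnun), so the last vowel is not what conditions the rule; the final letter is.
"dahhatut" ends in -t. The stems ending in -t (sepsovot → tisepsovot, viwgimot → tiviwgimot, gozzozut → tigozzozut) add the prefix ti-.
The other pattern: stems ending in -d or -n repeat the first consonant+vowel as a prefix.
So dahhatut → tidahhatut.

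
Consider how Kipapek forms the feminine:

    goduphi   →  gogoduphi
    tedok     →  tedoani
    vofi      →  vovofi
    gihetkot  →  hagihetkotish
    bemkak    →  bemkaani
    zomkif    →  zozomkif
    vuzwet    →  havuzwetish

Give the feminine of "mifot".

hamifotish

gihetkot and tedok both have last vowel 'o' yet inflect differently (hagihetkotish, tedoani), so the last vowel is not what conditions the rule; the final letter is.
"mifot" ends in -t. The stems ending in -t (gihetkot → hagihetkotish, vuzwet → havuzwetish) add ha- … -ish around the stem.
The other patterns: stems ending in -k drop the final letter and add -ani; stems ending in -f or -i repeat the first consonant+vowel as a prefix.
So mifot → hamifotish.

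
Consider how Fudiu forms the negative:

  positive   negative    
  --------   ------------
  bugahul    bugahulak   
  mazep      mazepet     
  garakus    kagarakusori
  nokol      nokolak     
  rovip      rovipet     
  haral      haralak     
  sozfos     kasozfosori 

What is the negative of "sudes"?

nokol and sozfos both have last vowel 'o' yet inflect differently (nokolak, kasozfosori), so the last vowel is not what conditions the rule; the final letter is.
"sudes" ends in -s. The stems ending in -s (sozfos → kasozfosori, garakus → kagarakusori) add ka- … -ori around the stem.
So sudes → kasudesori.

kasudesori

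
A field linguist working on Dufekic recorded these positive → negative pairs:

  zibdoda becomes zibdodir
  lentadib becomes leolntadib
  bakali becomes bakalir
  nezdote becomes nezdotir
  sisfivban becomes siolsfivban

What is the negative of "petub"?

peoltub

"petub" ends in a consonant. The stems ending in a consonant (sisfivban → siolsfivban, lentadib → leolntadib) insert -ol- after the first vowel.
So petub → peoltub.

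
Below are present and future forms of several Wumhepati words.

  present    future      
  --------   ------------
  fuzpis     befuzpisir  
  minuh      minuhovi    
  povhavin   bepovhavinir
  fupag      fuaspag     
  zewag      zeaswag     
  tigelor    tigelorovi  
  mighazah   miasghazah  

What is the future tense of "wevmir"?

bewevmirir

"wevmir" has last vowel 'i'. The stems whose last vowel is 'i' (povhavin → bepovhavinir, fuzpis → befuzpisir) add be- … -ir around the stem.
So wevmir → bewevmirir.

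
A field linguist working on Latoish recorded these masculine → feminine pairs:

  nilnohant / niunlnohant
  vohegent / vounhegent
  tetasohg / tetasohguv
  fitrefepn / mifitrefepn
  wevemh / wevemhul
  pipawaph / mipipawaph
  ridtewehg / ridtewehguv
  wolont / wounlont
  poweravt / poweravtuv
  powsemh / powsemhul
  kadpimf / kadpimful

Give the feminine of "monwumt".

monwumtul

"monwumt" has second-to-last letter 'm'. The stems whose second-to-last letter is 'm' (powsemh → powsemhul, wevemh → wevemhul, kadpimf → kadpimful) add -ul.
So monwumt → monwumtul.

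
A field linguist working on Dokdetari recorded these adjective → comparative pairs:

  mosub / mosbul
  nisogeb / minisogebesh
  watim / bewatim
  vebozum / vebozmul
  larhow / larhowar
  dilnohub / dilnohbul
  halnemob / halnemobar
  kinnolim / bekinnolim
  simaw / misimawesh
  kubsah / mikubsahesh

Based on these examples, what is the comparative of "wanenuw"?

"wanenuw" has last vowel 'u'. The stems whose last vowel is 'u' (dilnohub → dilnohbul, mosub → mosbul, vebozum → vebozmul) delete the last vowel and add -ul.
The other patterns: stems whose last vowel is 'i' add the prefix be-; stems whose last vowel is 'o' add -ar; stems whose last vowel is 'a' or 'e' add mi- … -esh around the stem.
So wanenuw → wanenwul.

wanenwul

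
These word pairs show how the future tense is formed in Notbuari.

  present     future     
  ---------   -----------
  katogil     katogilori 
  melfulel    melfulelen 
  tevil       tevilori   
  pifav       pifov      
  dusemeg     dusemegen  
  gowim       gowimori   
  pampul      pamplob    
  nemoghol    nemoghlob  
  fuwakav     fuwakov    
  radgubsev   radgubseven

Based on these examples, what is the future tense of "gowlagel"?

radgubsev and pifav both end in -v yet inflect differently (radgubseven, pifov), so the final letter is not what conditions the rule; the last vowel is.
"gowlagel" has last vowel 'e'. The stems whose last vowel is 'e' (dusemeg → dusemegen, melfulel → melfulelen, radgubsev → radgubseven) add -en.
The other patterns: stems whose last vowel is 'a' change the last vowel to 'o'; stems whose last vowel is 'i' add -ori; stems whose last vowel is 'o' or 'u' delete the last vowel and add -ob.
So gowlagel → gowlagelen.

gowlagelen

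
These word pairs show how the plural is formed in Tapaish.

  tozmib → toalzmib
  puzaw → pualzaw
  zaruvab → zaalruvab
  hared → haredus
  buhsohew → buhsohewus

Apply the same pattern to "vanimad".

"vanimad" has last vowel 'a'. The stems whose last vowel is 'a' (puzaw → pualzaw, zaruvab → zaalruvab) insert -al- after the first vowel.
The other pattern: stems whose last vowel is 'e' add -us.
So vanimad → vaalnimad.

vaalnimad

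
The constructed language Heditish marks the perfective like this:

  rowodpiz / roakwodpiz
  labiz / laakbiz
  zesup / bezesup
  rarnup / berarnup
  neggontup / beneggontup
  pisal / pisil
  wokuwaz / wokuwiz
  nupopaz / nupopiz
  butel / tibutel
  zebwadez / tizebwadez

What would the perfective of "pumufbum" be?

rowodpiz and wokuwaz both end in -z yet inflect differently (roakwodpiz, wokuwiz), so the final letter is not what conditions the rule; the last vowel is.
"pumufbum" has last vowel 'u'. The stems whose last vowel is 'u' (zesup → bezesup, rarnup → berarnup, neggontup → beneggontup) add the prefix be-.
The other patterns: stems whose last vowel is 'i' insert -ak- after the first vowel; stems whose last vowel is 'a' change the last vowel to 'i'; stems whose last vowel is 'e' add the prefix ti-.
So pumufbum → bepumufbum.

bepumufbum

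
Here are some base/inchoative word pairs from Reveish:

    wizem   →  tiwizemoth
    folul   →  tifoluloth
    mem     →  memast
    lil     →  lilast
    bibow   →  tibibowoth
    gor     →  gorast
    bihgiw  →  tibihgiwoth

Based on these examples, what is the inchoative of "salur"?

"salur" has 2 vowels. The stems with 2 vowels (bibow → tibibowoth, wizem → tiwizemoth, folul → tifoluloth) add ti- … -oth around the stem.
So salur → tisaluroth.

tisaluroth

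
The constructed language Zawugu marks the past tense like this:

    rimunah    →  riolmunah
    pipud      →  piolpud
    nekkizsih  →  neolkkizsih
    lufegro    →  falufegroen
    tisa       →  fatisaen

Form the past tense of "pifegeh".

piolfegeh

rimunah and tisa both have last vowel 'a' yet inflect differently (riolmunah, fatisaen), so the last vowel is not what conditions the rule; whether the stem ends in a vowel or a consonant is.
"pifegeh" ends in a consonant. The stems ending in a consonant (rimunah → riolmunah, pipud → piolpud, nekkizsih → neolkkizsih) insert -ol- after the first vowel.
So pifegeh → piolfegeh.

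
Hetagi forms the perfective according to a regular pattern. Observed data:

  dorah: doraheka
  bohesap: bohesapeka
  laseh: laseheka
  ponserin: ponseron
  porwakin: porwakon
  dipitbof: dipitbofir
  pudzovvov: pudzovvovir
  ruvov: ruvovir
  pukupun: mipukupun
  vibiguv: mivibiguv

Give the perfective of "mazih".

mazoh

ponserin and pukupun both end in -n yet inflect differently (ponseron, mipukupun), so the final letter is not what conditions the rule; the last vowel is.
"mazih" has last vowel 'i'. The stems whose last vowel is 'i' (ponserin → ponseron, porwakin → porwakon) change the last vowel to 'o'.
The other patterns: stems whose last vowel is 'a' or 'e' add -eka; stems whose last vowel is 'o' add -ir; stems whose last vowel is 'u' add the prefix mi-.
So mazih → mazoh.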